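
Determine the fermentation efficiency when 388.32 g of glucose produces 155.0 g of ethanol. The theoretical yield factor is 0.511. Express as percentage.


Fermentation efficiency = (actual / (0.511 * glucose)) * 100
= (155.0 / (0.511 * 388.32)) * 100
= 78.1126%

78.1126%


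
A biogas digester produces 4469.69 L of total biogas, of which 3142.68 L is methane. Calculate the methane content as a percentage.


CH4% = V_CH4 / V_total * 100
= 3142.68 / 4469.69 * 100
= 70.3109%

70.3109%


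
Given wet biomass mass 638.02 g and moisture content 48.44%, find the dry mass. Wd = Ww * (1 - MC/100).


Wd = Ww * (1 - MC/100)
= 638.02 * (1 - 48.44/100)
= 328.9631 g

328.9631 g


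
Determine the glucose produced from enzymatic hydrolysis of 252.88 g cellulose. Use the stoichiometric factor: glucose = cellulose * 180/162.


glucose = cellulose * 180/162
= 252.88 * 180/162
= 280.9778 g

280.9778 g


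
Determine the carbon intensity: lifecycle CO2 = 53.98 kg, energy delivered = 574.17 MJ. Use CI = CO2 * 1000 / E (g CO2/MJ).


CI = CO2 * 1000 / E
= 53.98 * 1000 / 574.17
= 94.0140 g CO2/MJ

94.0140 g CO2/MJ


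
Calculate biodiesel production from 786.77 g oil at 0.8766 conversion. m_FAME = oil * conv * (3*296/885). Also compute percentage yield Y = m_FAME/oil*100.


m_FAME = oil * conv * (3 * 296 / 885) = oil * conv * (888/885)
= 786.77 * 0.8766 * 888 / 885
= 692.0205 g
Y = m_FAME / oil * 100 = conv * (888/885) * 100
= 0.8766 * 888 / 885 * 100
= 87.96%

692.0205 g FAME; Y = 87.96%


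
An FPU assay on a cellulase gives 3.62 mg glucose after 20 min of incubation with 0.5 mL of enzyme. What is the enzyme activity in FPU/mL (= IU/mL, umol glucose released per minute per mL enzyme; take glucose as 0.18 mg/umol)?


Activity = glucose_mg / (0.18 mg/umol * V_mL * t_min)
= 3.62 / (0.18 * 0.5 * 20)
= 2.0111 FPU/mL

2.0111 FPU/mL


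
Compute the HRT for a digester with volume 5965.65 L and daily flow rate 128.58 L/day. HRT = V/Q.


HRT = V / Q
= 5965.65 / 128.58
= 46.3964 days

46.3964 days


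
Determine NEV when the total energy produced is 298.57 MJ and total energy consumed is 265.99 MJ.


NEV = E_out - E_in
= 298.57 - 265.99
= 32.5800 MJ

32.5800 MJ


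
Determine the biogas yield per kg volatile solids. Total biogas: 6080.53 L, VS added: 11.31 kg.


Y = V / VS
= 6080.53 / 11.31
= 537.6242 L/kg VS

537.6242 L/kg VS


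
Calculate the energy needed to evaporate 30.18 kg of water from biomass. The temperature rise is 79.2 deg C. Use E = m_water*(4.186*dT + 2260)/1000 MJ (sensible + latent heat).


E = m_water * (4.186 * dT + 2260) / 1000
= 30.18 * (4.186 * 79.2 + 2260) / 1000
= 78.2124 MJ

78.2124 MJ


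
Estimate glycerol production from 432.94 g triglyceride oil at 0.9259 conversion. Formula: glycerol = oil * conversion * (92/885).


glycerol = oil * conv * (92/885)
= 432.94 * 0.9259 * 92 / 885
= 41.6712 g

41.6712 g


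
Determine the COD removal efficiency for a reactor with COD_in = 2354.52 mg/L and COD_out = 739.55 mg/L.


eta = (COD_in - COD_out) / COD_in * 100
= (2354.52 - 739.55) / 2354.52 * 100
= 68.5902%

68.5902%


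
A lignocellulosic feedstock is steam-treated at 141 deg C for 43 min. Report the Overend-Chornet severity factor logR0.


logR0 = log10(t * exp((T - 100) / 14.75))
= log10(43 * exp((141 - 100) / 14.75))
= 2.8407

2.8407


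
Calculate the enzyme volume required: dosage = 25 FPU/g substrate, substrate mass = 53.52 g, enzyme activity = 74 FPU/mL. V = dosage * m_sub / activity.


V = dosage * m_sub / activity
V = 25 * 53.52 / 74
V = 18.0811 mL

18.0811 mL


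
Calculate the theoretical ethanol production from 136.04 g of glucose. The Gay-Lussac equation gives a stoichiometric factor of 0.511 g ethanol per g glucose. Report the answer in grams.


Theoretical ethanol yield: m_EtOH = 0.511 * m_glucose
m_EtOH = 0.511 * 136.04 = 69.5164 g

69.5164 g


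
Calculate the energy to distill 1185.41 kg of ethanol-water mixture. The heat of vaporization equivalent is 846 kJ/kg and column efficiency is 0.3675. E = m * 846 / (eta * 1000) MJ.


E = m * 846 / (eta * 1000)
= 1185.41 * 846 / (0.3675 * 1000)
= 2728.8622 MJ

2728.8622 MJ


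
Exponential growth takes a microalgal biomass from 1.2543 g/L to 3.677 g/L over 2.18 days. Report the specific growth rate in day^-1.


mu = ln(X2/X1) / dt
= ln(3.677/1.2543) / 2.18
= 0.4934 per day

0.4934 per day


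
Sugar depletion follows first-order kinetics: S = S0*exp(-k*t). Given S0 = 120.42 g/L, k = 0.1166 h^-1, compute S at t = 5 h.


S = S0 * exp(-k * t)
S = 120.42 * exp(-0.1166 * 5)
S = 67.2210 g/L

67.2210 g/L


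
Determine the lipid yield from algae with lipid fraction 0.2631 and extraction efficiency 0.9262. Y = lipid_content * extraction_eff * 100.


Y = lipid_content * extraction_eff * 100
= 0.2631 * 0.9262 * 100
= 24.3683%

24.3683%


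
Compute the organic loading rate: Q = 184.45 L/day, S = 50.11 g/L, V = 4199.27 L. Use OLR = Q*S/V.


OLR = Q * S / V
= 184.45 * 50.11 / 4199.27
= 2.2010 g/L/day

2.2010 g/L/day


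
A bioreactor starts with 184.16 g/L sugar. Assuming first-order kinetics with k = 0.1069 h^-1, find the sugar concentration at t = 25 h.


S = S0 * exp(-k * t)
S = 184.16 * exp(-0.1069 * 25)
S = 12.7216 g/L

12.7216 g/L


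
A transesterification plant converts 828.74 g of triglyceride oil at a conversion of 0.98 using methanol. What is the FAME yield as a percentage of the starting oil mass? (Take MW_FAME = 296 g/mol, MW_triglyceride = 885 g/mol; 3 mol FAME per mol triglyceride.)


m_FAME = oil * conv * (3 * 296 / 885) = oil * conv * (888/885)
= 828.74 * 0.98 * 888 / 885
= 814.9183 g
Y = m_FAME / oil * 100 = conv * (888/885) * 100
= 0.98 * 888 / 885 * 100
= 98.33%

98.33%


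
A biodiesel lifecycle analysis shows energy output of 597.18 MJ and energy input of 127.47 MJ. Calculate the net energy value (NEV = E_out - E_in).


NEV = E_out - E_in
= 597.18 - 127.47
= 469.7100 MJ

469.7100 MJ


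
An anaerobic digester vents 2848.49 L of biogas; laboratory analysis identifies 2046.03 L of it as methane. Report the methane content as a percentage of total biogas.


CH4% = V_CH4 / V_total * 100
= 2046.03 / 2848.49 * 100
= 71.8286%

71.8286%


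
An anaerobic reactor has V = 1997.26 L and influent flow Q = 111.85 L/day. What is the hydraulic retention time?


HRT = V / Q
= 1997.26 / 111.85
= 17.8566 days

17.8566 days


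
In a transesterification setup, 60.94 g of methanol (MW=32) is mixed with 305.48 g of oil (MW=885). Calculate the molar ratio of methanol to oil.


Molar ratio = n_MeOH / n_oil = (MeOH/32) / (oil/885) = (MeOH * 885) / (32 * oil)
= (60.94 * 885) / (32 * 305.48)
= 5.5171

5.5171


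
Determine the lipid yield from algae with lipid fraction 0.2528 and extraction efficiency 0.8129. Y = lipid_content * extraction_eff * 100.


Y = lipid_content * extraction_eff * 100
= 0.2528 * 0.8129 * 100
= 20.5501%

20.5501%


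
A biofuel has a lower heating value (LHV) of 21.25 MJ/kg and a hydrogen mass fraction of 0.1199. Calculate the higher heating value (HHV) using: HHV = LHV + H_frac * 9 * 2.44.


HHV = LHV + H_frac * 9 * 2.44
= 21.25 + 0.1199 * 9 * 2.44
= 23.8830 MJ/kg

23.8830 MJ/kg


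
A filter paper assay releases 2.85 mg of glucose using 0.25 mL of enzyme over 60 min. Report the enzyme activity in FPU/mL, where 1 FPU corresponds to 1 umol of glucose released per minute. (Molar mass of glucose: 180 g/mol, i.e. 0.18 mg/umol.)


Activity = glucose_mg / (0.18 mg/umol * V_mL * t_min)
= 2.85 / (0.18 * 0.25 * 60)
= 1.0556 FPU/mL

1.0556 FPU/mL


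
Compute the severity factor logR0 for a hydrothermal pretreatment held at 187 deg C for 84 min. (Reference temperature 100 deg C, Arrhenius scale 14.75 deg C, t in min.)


logR0 = log10(t * exp((T - 100) / 14.75))
= log10(84 * exp((187 - 100) / 14.75))
= 4.4859

4.4859


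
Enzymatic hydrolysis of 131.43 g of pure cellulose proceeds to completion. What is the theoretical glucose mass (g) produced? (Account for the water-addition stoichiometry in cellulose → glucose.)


glucose = cellulose * 180/162
= 131.43 * 180/162
= 146.0333 g

146.0333 g


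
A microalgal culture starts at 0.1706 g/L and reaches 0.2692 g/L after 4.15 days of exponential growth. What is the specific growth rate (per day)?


mu = ln(X2/X1) / dt
= ln(0.2692/0.1706) / 4.15
= 0.1099 per day

0.1099 per day


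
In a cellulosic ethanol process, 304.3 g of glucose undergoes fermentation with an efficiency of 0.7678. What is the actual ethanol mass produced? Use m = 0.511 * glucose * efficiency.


Actual ethanol: m = 0.511 * 304.3 * 0.7678
m = 119.3908 g

119.3908 g


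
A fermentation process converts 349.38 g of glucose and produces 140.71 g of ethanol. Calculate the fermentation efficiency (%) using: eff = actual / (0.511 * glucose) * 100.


Fermentation efficiency = (actual / (0.511 * glucose)) * 100
= (140.71 / (0.511 * 349.38)) * 100
= 78.8145%

78.8145%


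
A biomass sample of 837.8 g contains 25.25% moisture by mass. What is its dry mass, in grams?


Wd = Ww * (1 - MC/100)
= 837.8 * (1 - 25.25/100)
= 626.2555 g

626.2555 g


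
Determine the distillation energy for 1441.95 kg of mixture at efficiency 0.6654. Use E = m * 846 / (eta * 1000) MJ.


E = m * 846 / (eta * 1000)
= 1441.95 * 846 / (0.6654 * 1000)
= 1833.3179 MJ

1833.3179 MJ


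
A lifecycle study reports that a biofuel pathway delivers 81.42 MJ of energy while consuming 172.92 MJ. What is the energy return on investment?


EROI = E_out / E_in
= 81.42 / 172.92
= 0.4709

0.4709


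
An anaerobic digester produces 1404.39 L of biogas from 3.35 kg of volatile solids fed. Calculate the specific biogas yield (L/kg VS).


Y = V / VS
= 1404.39 / 3.35
= 419.2209 L/kg VS

419.2209 L/kg VS


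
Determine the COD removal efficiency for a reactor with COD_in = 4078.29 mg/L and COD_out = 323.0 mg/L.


eta = (COD_in - COD_out) / COD_in * 100
= (4078.29 - 323.0) / 4078.29 * 100
= 92.0800%

92.0800%


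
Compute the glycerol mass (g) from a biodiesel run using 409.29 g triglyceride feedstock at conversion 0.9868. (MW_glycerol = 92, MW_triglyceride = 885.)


glycerol = oil * conv * (92/885)
= 409.29 * 0.9868 * 92 / 885
= 41.9860 g

41.9860 g


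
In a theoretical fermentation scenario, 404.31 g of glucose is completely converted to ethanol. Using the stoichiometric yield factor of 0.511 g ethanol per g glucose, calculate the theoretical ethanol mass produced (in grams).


Theoretical ethanol yield: m_EtOH = 0.511 * m_glucose
m_EtOH = 0.511 * 404.31 = 206.6024 g

206.6024 g


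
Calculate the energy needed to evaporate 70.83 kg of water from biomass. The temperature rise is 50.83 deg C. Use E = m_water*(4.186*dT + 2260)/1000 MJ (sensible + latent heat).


E = m_water * (4.186 * dT + 2260) / 1000
= 70.83 * (4.186 * 50.83 + 2260) / 1000
= 175.1466 MJ

175.1466 MJ


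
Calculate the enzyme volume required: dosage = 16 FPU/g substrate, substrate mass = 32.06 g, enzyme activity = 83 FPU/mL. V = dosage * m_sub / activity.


V = dosage * m_sub / activity
V = 16 * 32.06 / 83
V = 6.1802 mL

6.1802 mL


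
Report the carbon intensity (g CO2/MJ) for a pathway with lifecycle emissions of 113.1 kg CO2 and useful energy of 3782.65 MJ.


CI = CO2 * 1000 / E
= 113.1 * 1000 / 3782.65
= 29.8997 g CO2/MJ

29.8997 g CO2/MJ


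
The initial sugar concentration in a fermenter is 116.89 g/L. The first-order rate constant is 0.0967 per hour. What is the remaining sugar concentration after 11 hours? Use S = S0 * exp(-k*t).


S = S0 * exp(-k * t)
S = 116.89 * exp(-0.0967 * 11)
S = 40.3477 g/L

40.3477 g/L


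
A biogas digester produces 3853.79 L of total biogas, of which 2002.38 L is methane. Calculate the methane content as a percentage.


CH4% = V_CH4 / V_total * 100
= 2002.38 / 3853.79 * 100
= 51.9587%

51.9587%


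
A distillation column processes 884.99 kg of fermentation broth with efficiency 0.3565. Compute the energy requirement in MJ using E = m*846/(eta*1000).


E = m * 846 / (eta * 1000)
= 884.99 * 846 / (0.3565 * 1000)
= 2100.1446 MJ

2100.1446 MJ


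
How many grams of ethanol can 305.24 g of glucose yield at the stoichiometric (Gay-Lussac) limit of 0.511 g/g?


Theoretical ethanol yield: m_EtOH = 0.511 * m_glucose
m_EtOH = 0.511 * 305.24 = 155.9776 g

155.9776 g


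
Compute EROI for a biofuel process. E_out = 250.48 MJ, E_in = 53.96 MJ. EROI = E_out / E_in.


EROI = E_out / E_in
= 250.48 / 53.96
= 4.6420

4.6420


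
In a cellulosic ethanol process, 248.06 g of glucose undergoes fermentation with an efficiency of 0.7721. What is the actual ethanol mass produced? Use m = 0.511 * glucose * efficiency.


Actual ethanol: m = 0.511 * 248.06 * 0.7721
m = 97.8704 g

97.8704 g


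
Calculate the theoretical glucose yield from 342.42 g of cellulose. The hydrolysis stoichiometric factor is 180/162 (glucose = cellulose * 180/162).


glucose = cellulose * 180/162
= 342.42 * 180/162
= 380.4667 g

380.4667 g


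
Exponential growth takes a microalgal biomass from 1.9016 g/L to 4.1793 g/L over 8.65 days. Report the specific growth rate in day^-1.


mu = ln(X2/X1) / dt
= ln(4.1793/1.9016) / 8.65
= 0.0910 per day

0.0910 per day


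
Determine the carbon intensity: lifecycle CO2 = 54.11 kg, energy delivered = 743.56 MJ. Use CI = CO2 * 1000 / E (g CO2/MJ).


CI = CO2 * 1000 / E
= 54.11 * 1000 / 743.56
= 72.7715 g CO2/MJ

72.7715 g CO2/MJ


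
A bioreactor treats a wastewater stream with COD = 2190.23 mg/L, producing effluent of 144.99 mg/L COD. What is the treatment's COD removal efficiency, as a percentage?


eta = (COD_in - COD_out) / COD_in * 100
= (2190.23 - 144.99) / 2190.23 * 100
= 93.3801%

93.3801%


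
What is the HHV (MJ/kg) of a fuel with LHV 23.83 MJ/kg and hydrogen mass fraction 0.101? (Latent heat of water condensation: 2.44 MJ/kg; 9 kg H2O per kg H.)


HHV = LHV + H_frac * 9 * 2.44
= 23.83 + 0.101 * 9 * 2.44
= 26.0480 MJ/kg

26.0480 MJ/kg


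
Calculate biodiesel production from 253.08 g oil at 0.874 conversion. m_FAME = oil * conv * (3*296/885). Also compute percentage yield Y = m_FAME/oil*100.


m_FAME = oil * conv * (3 * 296 / 885) = oil * conv * (888/885)
= 253.08 * 0.874 * 888 / 885
= 221.9417 g
Y = m_FAME / oil * 100 = conv * (888/885) * 100
= 0.874 * 888 / 885 * 100
= 87.70%

221.9417 g FAME; Y = 87.70%


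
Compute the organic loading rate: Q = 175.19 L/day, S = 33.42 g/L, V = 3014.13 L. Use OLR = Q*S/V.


OLR = Q * S / V
= 175.19 * 33.42 / 3014.13
= 1.9425 g/L/day

1.9425 g/L/day


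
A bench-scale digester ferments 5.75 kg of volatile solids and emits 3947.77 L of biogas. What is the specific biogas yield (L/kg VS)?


Y = V / VS
= 3947.77 / 5.75
= 686.5687 L/kg VS

686.5687 L/kg VS


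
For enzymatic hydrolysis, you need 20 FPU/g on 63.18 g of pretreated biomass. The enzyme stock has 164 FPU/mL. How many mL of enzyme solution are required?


V = dosage * m_sub / activity
V = 20 * 63.18 / 164
V = 7.7049 mL

7.7049 mL


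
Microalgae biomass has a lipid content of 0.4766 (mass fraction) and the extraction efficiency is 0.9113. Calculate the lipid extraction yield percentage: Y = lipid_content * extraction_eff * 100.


Y = lipid_content * extraction_eff * 100
= 0.4766 * 0.9113 * 100
= 43.4326%

43.4326%


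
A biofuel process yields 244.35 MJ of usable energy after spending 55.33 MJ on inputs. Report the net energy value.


NEV = E_out - E_in
= 244.35 - 55.33
= 189.0200 MJ

189.0200 MJ


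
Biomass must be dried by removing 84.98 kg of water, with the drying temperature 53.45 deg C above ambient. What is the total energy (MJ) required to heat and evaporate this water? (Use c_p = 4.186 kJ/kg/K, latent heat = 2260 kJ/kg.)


E = m_water * (4.186 * dT + 2260) / 1000
= 84.98 * (4.186 * 53.45 + 2260) / 1000
= 211.0684 MJ

211.0684 MJ


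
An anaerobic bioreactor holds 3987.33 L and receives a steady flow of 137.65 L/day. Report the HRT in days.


HRT = V / Q
= 3987.33 / 137.65
= 28.9672 days

28.9672 days


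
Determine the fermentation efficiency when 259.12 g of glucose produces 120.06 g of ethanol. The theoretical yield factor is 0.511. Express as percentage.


Fermentation efficiency = (actual / (0.511 * glucose)) * 100
= (120.06 / (0.511 * 259.12)) * 100
= 90.6727%

90.6727%


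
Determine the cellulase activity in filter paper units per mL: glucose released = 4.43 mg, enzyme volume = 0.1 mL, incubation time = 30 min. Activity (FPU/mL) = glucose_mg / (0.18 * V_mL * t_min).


Activity = glucose_mg / (0.18 mg/umol * V_mL * t_min)
= 4.43 / (0.18 * 0.1 * 30)
= 8.2037 FPU/mL

8.2037 FPU/mL


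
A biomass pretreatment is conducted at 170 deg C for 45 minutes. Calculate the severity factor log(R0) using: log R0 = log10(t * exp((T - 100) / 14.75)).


logR0 = log10(t * exp((T - 100) / 14.75))
= log10(45 * exp((170 - 100) / 14.75))
= 3.7143

3.7143


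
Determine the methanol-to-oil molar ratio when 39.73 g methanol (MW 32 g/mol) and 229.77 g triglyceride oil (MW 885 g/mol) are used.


Molar ratio = n_MeOH / n_oil = (MeOH/32) / (oil/885) = (MeOH * 885) / (32 * oil)
= (39.73 * 885) / (32 * 229.77)
= 4.7821

4.7821


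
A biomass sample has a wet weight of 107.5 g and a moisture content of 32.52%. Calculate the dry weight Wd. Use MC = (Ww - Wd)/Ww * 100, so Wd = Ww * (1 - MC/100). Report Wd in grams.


Wd = Ww * (1 - MC/100)
= 107.5 * (1 - 32.52/100)
= 72.5410 g

72.5410 g


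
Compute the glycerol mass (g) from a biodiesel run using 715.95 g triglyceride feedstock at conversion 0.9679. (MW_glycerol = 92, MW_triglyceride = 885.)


glycerol = oil * conv * (92/885)
= 715.95 * 0.9679 * 92 / 885
= 72.0374 g

72.0374 g


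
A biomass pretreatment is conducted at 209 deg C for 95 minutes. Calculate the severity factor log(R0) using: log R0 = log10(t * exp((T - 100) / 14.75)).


logR0 = log10(t * exp((T - 100) / 14.75))
= log10(95 * exp((209 - 100) / 14.75))
= 5.1871

5.1871


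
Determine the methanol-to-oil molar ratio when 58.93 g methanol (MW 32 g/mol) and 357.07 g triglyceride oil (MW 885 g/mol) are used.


Molar ratio = n_MeOH / n_oil = (MeOH/32) / (oil/885) = (MeOH * 885) / (32 * oil)
= (58.93 * 885) / (32 * 357.07)
= 4.5643

4.5643


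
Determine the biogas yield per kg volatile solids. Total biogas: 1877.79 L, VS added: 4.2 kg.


Y = V / VS
= 1877.79 / 4.2
= 447.0929 L/kg VS

447.0929 L/kg VS


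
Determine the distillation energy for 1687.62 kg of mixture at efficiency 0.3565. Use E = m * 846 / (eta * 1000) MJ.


E = m * 846 / (eta * 1000)
= 1687.62 * 846 / (0.3565 * 1000)
= 4004.8430 MJ

4004.8430 MJ


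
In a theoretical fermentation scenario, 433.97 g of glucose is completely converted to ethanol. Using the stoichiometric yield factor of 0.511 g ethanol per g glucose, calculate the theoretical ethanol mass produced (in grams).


Theoretical ethanol yield: m_EtOH = 0.511 * m_glucose
m_EtOH = 0.511 * 433.97 = 221.7587 g

221.7587 g


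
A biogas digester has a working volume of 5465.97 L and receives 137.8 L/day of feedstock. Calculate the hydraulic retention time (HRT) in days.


HRT = V / Q
= 5465.97 / 137.8
= 39.6660 days

39.6660 days


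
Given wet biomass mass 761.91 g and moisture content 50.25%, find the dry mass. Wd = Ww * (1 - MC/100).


Wd = Ww * (1 - MC/100)
= 761.91 * (1 - 50.25/100)
= 379.0502 g

379.0502 g


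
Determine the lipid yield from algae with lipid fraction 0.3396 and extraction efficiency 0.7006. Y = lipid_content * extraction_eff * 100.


Y = lipid_content * extraction_eff * 100
= 0.3396 * 0.7006 * 100
= 23.7924%

23.7924%


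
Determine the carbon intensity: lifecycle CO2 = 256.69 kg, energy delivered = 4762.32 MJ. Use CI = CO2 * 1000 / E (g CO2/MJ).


CI = CO2 * 1000 / E
= 256.69 * 1000 / 4762.32
= 53.9002 g CO2/MJ

53.9002 g CO2/MJ


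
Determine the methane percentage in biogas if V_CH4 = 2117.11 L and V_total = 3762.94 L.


CH4% = V_CH4 / V_total * 100
= 2117.11 / 3762.94 * 100
= 56.2621%

56.2621%


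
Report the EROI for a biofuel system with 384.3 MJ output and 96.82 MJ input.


EROI = E_out / E_in
= 384.3 / 96.82
= 3.9692

3.9692


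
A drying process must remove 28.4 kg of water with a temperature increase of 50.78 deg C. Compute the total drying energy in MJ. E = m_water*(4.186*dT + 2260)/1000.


E = m_water * (4.186 * dT + 2260) / 1000
= 28.4 * (4.186 * 50.78 + 2260) / 1000
= 70.2208 MJ

70.2208 MJ


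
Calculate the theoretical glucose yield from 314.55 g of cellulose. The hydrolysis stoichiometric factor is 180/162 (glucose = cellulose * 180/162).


glucose = cellulose * 180/162
= 314.55 * 180/162
= 349.5000 g

349.5000 g


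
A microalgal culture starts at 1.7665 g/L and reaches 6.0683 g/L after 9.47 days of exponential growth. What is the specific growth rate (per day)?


mu = ln(X2/X1) / dt
= ln(6.0683/1.7665) / 9.47
= 0.1303 per day

0.1303 per day


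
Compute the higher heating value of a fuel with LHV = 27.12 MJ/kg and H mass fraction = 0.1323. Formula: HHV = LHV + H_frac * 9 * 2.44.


HHV = LHV + H_frac * 9 * 2.44
= 27.12 + 0.1323 * 9 * 2.44
= 30.0253 MJ/kg

30.0253 MJ/kg


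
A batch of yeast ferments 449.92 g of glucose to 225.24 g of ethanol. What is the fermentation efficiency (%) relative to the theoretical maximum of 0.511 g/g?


Fermentation efficiency = (actual / (0.511 * glucose)) * 100
= (225.24 / (0.511 * 449.92)) * 100
= 97.9691%

97.9691%


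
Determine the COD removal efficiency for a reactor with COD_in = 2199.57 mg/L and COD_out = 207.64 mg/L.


eta = (COD_in - COD_out) / COD_in * 100
= (2199.57 - 207.64) / 2199.57 * 100
= 90.5600%

90.5600%


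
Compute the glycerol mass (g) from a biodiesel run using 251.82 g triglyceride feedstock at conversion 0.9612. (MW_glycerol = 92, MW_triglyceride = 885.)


glycerol = oil * conv * (92/885)
= 251.82 * 0.9612 * 92 / 885
= 25.1622 g

25.1622 g


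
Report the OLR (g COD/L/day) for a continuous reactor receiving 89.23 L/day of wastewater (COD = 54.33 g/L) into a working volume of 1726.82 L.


OLR = Q * S / V
= 89.23 * 54.33 / 1726.82
= 2.8074 g/L/day

2.8074 g/L/day


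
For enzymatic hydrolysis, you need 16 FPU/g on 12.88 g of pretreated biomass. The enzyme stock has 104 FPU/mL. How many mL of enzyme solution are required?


V = dosage * m_sub / activity
V = 16 * 12.88 / 104
V = 1.9815 mL

1.9815 mL


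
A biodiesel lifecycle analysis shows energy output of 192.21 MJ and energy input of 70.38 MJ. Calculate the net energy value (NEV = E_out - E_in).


NEV = E_out - E_in
= 192.21 - 70.38
= 121.8300 MJ

121.8300 MJ


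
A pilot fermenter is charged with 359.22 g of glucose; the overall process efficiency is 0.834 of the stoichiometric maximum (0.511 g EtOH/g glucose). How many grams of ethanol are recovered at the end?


Actual ethanol: m = 0.511 * 359.22 * 0.834
m = 153.0902 g

153.0902 g


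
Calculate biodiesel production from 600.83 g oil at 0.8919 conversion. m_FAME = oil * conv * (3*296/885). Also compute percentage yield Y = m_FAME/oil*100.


m_FAME = oil * conv * (3 * 296 / 885) = oil * conv * (888/885)
= 600.83 * 0.8919 * 888 / 885
= 537.6968 g
Y = m_FAME / oil * 100 = conv * (888/885) * 100
= 0.8919 * 888 / 885 * 100
= 89.49%

537.6968 g FAME; Y = 89.49%


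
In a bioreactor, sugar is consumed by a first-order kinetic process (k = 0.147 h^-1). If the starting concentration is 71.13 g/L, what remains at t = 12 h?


S = S0 * exp(-k * t)
S = 71.13 * exp(-0.147 * 12)
S = 12.1887 g/L

12.1887 g/L


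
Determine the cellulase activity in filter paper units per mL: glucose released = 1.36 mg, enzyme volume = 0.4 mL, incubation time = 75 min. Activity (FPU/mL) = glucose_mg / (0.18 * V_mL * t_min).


Activity = glucose_mg / (0.18 mg/umol * V_mL * t_min)
= 1.36 / (0.18 * 0.4 * 75)
= 0.2519 FPU/mL

0.2519 FPU/mL


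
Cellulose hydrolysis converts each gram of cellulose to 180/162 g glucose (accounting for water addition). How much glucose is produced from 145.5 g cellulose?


glucose = cellulose * 180/162
= 145.5 * 180/162
= 161.6667 g

161.6667 g


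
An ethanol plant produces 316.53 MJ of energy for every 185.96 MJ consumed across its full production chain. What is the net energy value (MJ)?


NEV = E_out - E_in
= 316.53 - 185.96
= 130.5700 MJ

130.5700 MJ


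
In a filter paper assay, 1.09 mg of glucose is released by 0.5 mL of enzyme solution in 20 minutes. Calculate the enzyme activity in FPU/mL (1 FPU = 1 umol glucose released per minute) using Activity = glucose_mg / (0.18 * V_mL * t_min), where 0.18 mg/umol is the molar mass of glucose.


Activity = glucose_mg / (0.18 mg/umol * V_mL * t_min)
= 1.09 / (0.18 * 0.5 * 20)
= 0.6056 FPU/mL

0.6056 FPU/mL


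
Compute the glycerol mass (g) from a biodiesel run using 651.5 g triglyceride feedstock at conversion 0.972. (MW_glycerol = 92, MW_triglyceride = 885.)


glycerol = oil * conv * (92/885)
= 651.5 * 0.972 * 92 / 885
= 65.8302 g

65.8302 g


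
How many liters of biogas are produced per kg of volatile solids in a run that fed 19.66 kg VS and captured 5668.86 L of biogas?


Y = V / VS
= 5668.86 / 19.66
= 288.3449 L/kg VS

288.3449 L/kg VS


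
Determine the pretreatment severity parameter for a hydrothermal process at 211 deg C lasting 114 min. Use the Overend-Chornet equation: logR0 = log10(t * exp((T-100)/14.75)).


logR0 = log10(t * exp((T - 100) / 14.75))
= log10(114 * exp((211 - 100) / 14.75))
= 5.3252

5.3252


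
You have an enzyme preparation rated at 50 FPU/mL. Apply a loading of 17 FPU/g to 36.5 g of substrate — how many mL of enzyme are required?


V = dosage * m_sub / activity
V = 17 * 36.5 / 50
V = 12.4100 mL

12.4100 mL


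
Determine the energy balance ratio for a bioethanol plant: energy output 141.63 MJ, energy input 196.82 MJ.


EROI = E_out / E_in
= 141.63 / 196.82
= 0.7196

0.7196


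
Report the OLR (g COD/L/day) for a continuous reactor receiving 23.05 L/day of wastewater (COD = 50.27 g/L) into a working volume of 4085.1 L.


OLR = Q * S / V
= 23.05 * 50.27 / 4085.1
= 0.2836 g/L/day

0.2836 g/L/day


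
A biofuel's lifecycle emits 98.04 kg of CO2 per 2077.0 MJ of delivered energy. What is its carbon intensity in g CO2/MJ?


CI = CO2 * 1000 / E
= 98.04 * 1000 / 2077.0
= 47.2027 g CO2/MJ

47.2027 g CO2/MJ


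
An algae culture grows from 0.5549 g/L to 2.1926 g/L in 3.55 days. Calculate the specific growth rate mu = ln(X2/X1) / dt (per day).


mu = ln(X2/X1) / dt
= ln(2.1926/0.5549) / 3.55
= 0.3871 per day

0.3871 per day


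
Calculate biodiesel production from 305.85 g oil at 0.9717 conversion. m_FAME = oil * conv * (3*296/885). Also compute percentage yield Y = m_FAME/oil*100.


m_FAME = oil * conv * (3 * 296 / 885) = oil * conv * (888/885)
= 305.85 * 0.9717 * 888 / 885
= 298.2019 g
Y = m_FAME / oil * 100 = conv * (888/885) * 100
= 0.9717 * 888 / 885 * 100
= 97.50%

298.2019 g FAME; Y = 97.50%


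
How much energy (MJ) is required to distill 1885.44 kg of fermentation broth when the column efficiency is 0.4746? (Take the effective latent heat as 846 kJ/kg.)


E = m * 846 / (eta * 1000)
= 1885.44 * 846 / (0.4746 * 1000)
= 3360.8981 MJ

3360.8981 MJ


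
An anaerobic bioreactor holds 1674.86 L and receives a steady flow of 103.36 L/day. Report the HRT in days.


HRT = V / Q
= 1674.86 / 103.36
= 16.2041 days

16.2041 days


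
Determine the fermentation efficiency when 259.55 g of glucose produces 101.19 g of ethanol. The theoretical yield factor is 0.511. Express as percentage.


Fermentation efficiency = (actual / (0.511 * glucose)) * 100
= (101.19 / (0.511 * 259.55)) * 100
= 76.2949%

76.2949%


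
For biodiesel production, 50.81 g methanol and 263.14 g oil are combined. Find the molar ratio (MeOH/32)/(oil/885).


Molar ratio = n_MeOH / n_oil = (MeOH/32) / (oil/885) = (MeOH * 885) / (32 * oil)
= (50.81 * 885) / (32 * 263.14)
= 5.3402

5.3402


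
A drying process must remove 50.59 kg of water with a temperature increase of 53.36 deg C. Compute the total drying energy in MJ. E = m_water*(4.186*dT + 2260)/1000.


E = m_water * (4.186 * dT + 2260) / 1000
= 50.59 * (4.186 * 53.36 + 2260) / 1000
= 125.6334 MJ

125.6334 MJ


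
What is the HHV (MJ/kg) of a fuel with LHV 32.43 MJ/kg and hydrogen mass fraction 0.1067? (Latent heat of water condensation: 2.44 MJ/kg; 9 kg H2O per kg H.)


HHV = LHV + H_frac * 9 * 2.44
= 32.43 + 0.1067 * 9 * 2.44
= 34.7731 MJ/kg

34.7731 MJ/kg


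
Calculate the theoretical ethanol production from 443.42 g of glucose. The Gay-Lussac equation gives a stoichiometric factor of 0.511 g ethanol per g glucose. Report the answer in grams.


Theoretical ethanol yield: m_EtOH = 0.511 * m_glucose
m_EtOH = 0.511 * 443.42 = 226.5876 g

226.5876 g


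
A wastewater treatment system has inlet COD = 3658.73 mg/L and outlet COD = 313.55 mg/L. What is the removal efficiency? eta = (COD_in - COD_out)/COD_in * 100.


eta = (COD_in - COD_out) / COD_in * 100
= (3658.73 - 313.55) / 3658.73 * 100
= 91.4301%

91.4301%


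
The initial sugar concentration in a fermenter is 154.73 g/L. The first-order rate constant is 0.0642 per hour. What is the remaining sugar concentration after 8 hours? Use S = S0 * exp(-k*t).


S = S0 * exp(-k * t)
S = 154.73 * exp(-0.0642 * 8)
S = 92.5808 g/L

92.5808 g/L


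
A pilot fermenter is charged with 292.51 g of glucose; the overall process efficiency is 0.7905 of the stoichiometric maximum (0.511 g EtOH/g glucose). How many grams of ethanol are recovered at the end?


Actual ethanol: m = 0.511 * 292.51 * 0.7905
m = 118.1581 g

118.1581 g


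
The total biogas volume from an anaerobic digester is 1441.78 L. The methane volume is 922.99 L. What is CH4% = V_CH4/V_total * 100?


CH4% = V_CH4 / V_total * 100
= 922.99 / 1441.78 * 100
= 64.0174%

64.0174%


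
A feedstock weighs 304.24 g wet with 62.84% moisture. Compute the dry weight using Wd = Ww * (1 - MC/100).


Wd = Ww * (1 - MC/100)
= 304.24 * (1 - 62.84/100)
= 113.0556 g

113.0556 g


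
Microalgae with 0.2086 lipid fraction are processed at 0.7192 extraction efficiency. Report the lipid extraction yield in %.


Y = lipid_content * extraction_eff * 100
= 0.2086 * 0.7192 * 100
= 15.0025%

15.0025%


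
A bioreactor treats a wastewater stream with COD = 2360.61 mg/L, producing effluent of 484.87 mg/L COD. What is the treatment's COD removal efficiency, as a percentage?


eta = (COD_in - COD_out) / COD_in * 100
= (2360.61 - 484.87) / 2360.61 * 100
= 79.4600%

79.4600%


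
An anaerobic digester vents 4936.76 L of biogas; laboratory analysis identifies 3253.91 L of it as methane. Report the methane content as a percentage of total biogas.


CH4% = V_CH4 / V_total * 100
= 3253.91 / 4936.76 * 100
= 65.9119%

65.9119%


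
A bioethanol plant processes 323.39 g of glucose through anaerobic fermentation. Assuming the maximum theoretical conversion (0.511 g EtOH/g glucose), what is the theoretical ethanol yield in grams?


Theoretical ethanol yield: m_EtOH = 0.511 * m_glucose
m_EtOH = 0.511 * 323.39 = 165.2523 g

165.2523 g


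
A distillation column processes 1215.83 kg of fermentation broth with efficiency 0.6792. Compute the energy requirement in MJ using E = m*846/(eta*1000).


E = m * 846 / (eta * 1000)
= 1215.83 * 846 / (0.6792 * 1000)
= 1514.4172 MJ

1514.4172 MJ


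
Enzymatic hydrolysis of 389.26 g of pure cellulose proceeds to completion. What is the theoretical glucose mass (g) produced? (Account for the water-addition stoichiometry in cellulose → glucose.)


glucose = cellulose * 180/162
= 389.26 * 180/162
= 432.5111 g

432.5111 g


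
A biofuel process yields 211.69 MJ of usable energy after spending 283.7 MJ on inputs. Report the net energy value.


NEV = E_out - E_in
= 211.69 - 283.7
= -72.0100 MJ

-72.0100 MJ


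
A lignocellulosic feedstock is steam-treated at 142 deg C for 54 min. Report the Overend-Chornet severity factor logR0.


logR0 = log10(t * exp((T - 100) / 14.75))
= log10(54 * exp((142 - 100) / 14.75))
= 2.9690

2.9690


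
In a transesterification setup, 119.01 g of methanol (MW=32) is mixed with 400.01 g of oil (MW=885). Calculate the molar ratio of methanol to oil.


Molar ratio = n_MeOH / n_oil = (MeOH/32) / (oil/885) = (MeOH * 885) / (32 * oil)
= (119.01 * 885) / (32 * 400.01)
= 8.2282

8.2282


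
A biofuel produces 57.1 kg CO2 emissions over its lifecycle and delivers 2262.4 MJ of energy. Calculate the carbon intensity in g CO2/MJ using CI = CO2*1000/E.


CI = CO2 * 1000 / E
= 57.1 * 1000 / 2262.4
= 25.2387 g CO2/MJ

25.2387 g CO2/MJ


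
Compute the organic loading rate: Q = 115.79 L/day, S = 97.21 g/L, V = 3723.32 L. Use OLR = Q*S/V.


OLR = Q * S / V
= 115.79 * 97.21 / 3723.32
= 3.0231 g/L/day

3.0231 g/L/day


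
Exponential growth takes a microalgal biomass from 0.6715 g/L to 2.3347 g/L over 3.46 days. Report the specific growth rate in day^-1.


mu = ln(X2/X1) / dt
= ln(2.3347/0.6715) / 3.46
= 0.3602 per day

0.3602 per day


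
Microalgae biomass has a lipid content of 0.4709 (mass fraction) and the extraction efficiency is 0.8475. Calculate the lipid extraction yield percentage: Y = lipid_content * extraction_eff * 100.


Y = lipid_content * extraction_eff * 100
= 0.4709 * 0.8475 * 100
= 39.9088%

39.9088%


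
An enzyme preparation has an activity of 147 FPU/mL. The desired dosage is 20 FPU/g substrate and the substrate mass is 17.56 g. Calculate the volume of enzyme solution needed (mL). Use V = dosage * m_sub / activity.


V = dosage * m_sub / activity
V = 20 * 17.56 / 147
V = 2.3891 mL

2.3891 mL


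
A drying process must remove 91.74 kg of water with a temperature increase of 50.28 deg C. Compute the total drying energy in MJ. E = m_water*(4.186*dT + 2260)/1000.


E = m_water * (4.186 * dT + 2260) / 1000
= 91.74 * (4.186 * 50.28 + 2260) / 1000
= 226.6411 MJ

226.6411 MJ


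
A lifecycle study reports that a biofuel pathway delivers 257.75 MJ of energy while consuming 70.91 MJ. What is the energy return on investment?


EROI = E_out / E_in
= 257.75 / 70.91
= 3.6349

3.6349


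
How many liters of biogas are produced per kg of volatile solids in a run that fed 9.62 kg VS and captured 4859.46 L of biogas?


Y = V / VS
= 4859.46 / 9.62
= 505.1414 L/kg VS

505.1414 L/kg VS


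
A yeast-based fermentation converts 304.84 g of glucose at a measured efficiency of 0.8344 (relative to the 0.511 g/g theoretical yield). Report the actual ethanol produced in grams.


Actual ethanol: m = 0.511 * 304.84 * 0.8344
m = 129.9772 g

129.9772 g


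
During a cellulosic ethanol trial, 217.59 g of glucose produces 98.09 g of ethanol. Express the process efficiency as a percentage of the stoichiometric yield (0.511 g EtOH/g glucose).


Fermentation efficiency = (actual / (0.511 * glucose)) * 100
= (98.09 / (0.511 * 217.59)) * 100
= 88.2196%

88.2196%


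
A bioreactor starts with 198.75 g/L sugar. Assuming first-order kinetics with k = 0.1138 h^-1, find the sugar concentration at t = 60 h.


S = S0 * exp(-k * t)
S = 198.75 * exp(-0.1138 * 60)
S = 0.2153 g/L

0.2153 g/L


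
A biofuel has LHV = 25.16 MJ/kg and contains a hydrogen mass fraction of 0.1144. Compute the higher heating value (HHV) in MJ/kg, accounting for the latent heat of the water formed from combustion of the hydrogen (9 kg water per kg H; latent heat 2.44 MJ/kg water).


HHV = LHV + H_frac * 9 * 2.44
= 25.16 + 0.1144 * 9 * 2.44
= 27.6722 MJ/kg

27.6722 MJ/kg


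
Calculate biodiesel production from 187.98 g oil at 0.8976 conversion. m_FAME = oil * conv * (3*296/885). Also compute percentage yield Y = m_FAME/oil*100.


m_FAME = oil * conv * (3 * 296 / 885) = oil * conv * (888/885)
= 187.98 * 0.8976 * 888 / 885
= 169.3028 g
Y = m_FAME / oil * 100 = conv * (888/885) * 100
= 0.8976 * 888 / 885 * 100
= 90.06%

169.3028 g FAME; Y = 90.06%


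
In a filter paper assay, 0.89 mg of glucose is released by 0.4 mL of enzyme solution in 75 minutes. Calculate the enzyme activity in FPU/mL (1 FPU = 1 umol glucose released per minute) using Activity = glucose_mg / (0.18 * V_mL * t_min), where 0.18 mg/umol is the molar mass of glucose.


Activity = glucose_mg / (0.18 mg/umol * V_mL * t_min)
= 0.89 / (0.18 * 0.4 * 75)
= 0.1648 FPU/mL

0.1648 FPU/mL


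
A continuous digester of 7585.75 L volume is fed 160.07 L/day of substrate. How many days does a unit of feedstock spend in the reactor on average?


HRT = V / Q
= 7585.75 / 160.07
= 47.3902 days

47.3902 days


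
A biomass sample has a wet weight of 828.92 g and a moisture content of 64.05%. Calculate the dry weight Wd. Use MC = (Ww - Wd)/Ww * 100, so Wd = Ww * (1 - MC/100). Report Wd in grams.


Wd = Ww * (1 - MC/100)
= 828.92 * (1 - 64.05/100)
= 297.9967 g

297.9967 g


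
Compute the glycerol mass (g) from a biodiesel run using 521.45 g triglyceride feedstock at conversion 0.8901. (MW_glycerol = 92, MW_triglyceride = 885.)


glycerol = oil * conv * (92/885)
= 521.45 * 0.8901 * 92 / 885
= 48.2499 g

48.2499 g


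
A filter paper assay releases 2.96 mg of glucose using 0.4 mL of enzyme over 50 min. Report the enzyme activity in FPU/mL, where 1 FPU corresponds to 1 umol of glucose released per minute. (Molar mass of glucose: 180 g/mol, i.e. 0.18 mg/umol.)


Activity = glucose_mg / (0.18 mg/umol * V_mL * t_min)
= 2.96 / (0.18 * 0.4 * 50)
= 0.8222 FPU/mL

0.8222 FPU/mL


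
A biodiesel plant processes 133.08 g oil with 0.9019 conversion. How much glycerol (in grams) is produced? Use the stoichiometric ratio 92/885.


glycerol = oil * conv * (92/885)
= 133.08 * 0.9019 * 92 / 885
= 12.4772 g

12.4772 g


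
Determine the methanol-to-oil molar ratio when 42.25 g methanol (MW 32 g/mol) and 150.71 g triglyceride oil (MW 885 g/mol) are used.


Molar ratio = n_MeOH / n_oil = (MeOH/32) / (oil/885) = (MeOH * 885) / (32 * oil)
= (42.25 * 885) / (32 * 150.71)
= 7.7531

7.7531


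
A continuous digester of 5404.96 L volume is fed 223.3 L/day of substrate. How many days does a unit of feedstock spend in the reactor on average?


HRT = V / Q
= 5404.96 / 223.3
= 24.2049 days

24.2049 days


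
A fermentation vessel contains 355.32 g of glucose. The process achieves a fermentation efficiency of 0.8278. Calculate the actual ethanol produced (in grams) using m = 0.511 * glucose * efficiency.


Actual ethanol: m = 0.511 * 355.32 * 0.8278
m = 150.3024 g

150.3024 g


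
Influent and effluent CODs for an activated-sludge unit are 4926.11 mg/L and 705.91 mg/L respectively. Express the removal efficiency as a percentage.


eta = (COD_in - COD_out) / COD_in * 100
= (4926.11 - 705.91) / 4926.11 * 100
= 85.6700%

85.6700%


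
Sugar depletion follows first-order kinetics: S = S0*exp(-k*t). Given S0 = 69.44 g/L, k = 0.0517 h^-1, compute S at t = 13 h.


S = S0 * exp(-k * t)
S = 69.44 * exp(-0.0517 * 13)
S = 35.4585 g/L

35.4585 g/L


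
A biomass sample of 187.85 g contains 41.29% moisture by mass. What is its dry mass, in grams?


Wd = Ww * (1 - MC/100)
= 187.85 * (1 - 41.29/100)
= 110.2867 g

110.2867 g


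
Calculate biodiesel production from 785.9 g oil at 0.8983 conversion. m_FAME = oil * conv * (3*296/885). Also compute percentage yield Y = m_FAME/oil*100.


m_FAME = oil * conv * (3 * 296 / 885) = oil * conv * (888/885)
= 785.9 * 0.8983 * 888 / 885
= 708.3671 g
Y = m_FAME / oil * 100 = conv * (888/885) * 100
= 0.8983 * 888 / 885 * 100
= 90.13%

708.3671 g FAME; Y = 90.13%


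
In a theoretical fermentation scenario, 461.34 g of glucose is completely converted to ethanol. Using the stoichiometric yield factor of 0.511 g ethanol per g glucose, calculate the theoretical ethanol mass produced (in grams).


Theoretical ethanol yield: m_EtOH = 0.511 * m_glucose
m_EtOH = 0.511 * 461.34 = 235.7447 g

235.7447 g
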